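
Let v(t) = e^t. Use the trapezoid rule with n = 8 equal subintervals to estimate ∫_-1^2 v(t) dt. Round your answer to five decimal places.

7.10326

Δt = (2 − (-1))/8 = 0.375.
v(-1) ≈ 0.36788, v(-0.625) ≈ 0.53526, v(-0.25) ≈ 0.77880, v(0.125) ≈ 1.13315, v(0.5) ≈ 1.64872, v(0.875) ≈ 2.39888, v(1.25) ≈ 3.49034, v(1.625) ≈ 5.07842, v(2) ≈ 7.38906.
T_8 = (Δt/2)·[v(t_0) + 2v(t_1) + ... + 2v(t_{7}) + v(t_8)].
Sum ≈ 7.10326.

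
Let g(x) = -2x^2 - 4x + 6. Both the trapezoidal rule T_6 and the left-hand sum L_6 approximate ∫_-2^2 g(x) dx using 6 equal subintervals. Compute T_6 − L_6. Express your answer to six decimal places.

T_6 ≈ 12.74074074.
L_6 ≈ 18.07407407.
T_6 − L_6 ≈ -5.333333.

-5.333333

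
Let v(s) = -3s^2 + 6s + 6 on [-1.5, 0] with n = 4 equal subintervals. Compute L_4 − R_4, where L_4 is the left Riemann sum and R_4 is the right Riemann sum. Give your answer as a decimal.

-5.90625

L_4 = -4.18359375.
R_4 = 1.72265625.
L_4 − R_4 = -5.90625.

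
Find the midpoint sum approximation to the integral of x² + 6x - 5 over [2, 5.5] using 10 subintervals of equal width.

114.0059375

Δx = (5.5 − 2)/10 = 0.35.
Midpoints: 2.175, 2.525, 2.875, 3.225, 3.575, 3.925, 4.275, 4.625, 4.975, 5.325.
f(2.175) = 12.780625, f(2.525) = 16.525625, f(2.875) = 20.515625, f(3.225) = 24.750625, f(3.575) = 29.230625, f(3.925) = 33.955625, f(4.275) = 38.925625, f(4.625) = 44.140625, f(4.975) = 49.600625, f(5.325) = 55.305625.
Sum = Δx · [f(2.175) + f(2.525) + f(2.875) + ...].
Sum = 114.0059375.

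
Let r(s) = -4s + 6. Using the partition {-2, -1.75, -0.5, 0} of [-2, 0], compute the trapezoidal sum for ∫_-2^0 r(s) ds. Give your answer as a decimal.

Subinterval widths: 0.25, 1.25, 0.5.
r(-2) = 14, r(-1.75) = 13, r(-0.5) = 8, r(0) = 6.
On each subinterval the trapezoid contributes (Δs_i/2)·[r(s_{i-1}) + r(s_i)].
Sum = 20.

20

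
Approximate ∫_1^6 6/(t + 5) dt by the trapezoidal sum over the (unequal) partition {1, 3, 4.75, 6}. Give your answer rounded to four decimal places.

Subinterval widths: 2, 1.75, 1.25.
f(1) = 1, f(3) = 0.75, f(4.75) = 8/13, f(6) = 6/11.
On each subinterval the trapezoid contributes (Δt_i/2)·[f(t_{i-1}) + f(t_i)].
Sum ≈ 3.6702.

3.6702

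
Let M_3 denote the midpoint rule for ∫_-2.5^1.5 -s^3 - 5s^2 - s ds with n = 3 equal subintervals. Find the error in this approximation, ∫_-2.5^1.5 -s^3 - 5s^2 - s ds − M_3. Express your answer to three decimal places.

-2.074

Exact integral: ∫_-2.5^1.5 f(s) ds ≈ -21.16667.
M_3 ≈ -19.09259.
Error ≈ -21.16667 − (-19.09259) ≈ -2.074.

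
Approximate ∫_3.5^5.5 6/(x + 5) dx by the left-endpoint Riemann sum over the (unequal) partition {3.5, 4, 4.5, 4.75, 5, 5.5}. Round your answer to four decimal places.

1.2980

Subinterval widths: 0.5, 0.5, 0.25, 0.25, 0.5.
Left endpoints: 3.5, 4, 4.5, 4.75, 5.
f(3.5) = 12/17, f(4) = 2/3, f(4.5) = 12/19, f(4.75) = 8/13, f(5) = 0.6.
Sum = Σ Δx_i · f(x_i).
Sum ≈ 1.2980.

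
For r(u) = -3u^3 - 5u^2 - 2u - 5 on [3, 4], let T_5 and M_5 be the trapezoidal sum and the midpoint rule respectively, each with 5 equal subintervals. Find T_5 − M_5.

-0.365

T_5 = -205.16.
M_5 = -204.795.
T_5 − M_5 = -0.365.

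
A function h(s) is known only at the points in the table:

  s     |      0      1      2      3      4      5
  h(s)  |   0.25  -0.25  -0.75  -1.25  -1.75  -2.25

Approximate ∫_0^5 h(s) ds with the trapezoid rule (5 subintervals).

-5

Δs = 1.
T_5 = (1/2)·[0.25 + 2·(-0.25) + 2·(-0.75) + 2·(-1.25) + 2·(-1.75) + (-2.25)] = -5.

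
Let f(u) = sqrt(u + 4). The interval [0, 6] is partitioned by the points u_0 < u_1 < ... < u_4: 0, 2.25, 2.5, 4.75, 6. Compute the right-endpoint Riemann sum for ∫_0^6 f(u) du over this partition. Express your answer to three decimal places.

Subinterval widths: 2.25, 0.25, 2.25, 1.25.
Right endpoints: 2.25, 2.5, 4.75, 6.
f(2.25) ≈ 2.500, f(2.5) ≈ 2.550, f(4.75) ≈ 2.958, f(6) ≈ 3.162.
Sum = Σ Δu_i · f(u_i).
Sum ≈ 16.871.

16.871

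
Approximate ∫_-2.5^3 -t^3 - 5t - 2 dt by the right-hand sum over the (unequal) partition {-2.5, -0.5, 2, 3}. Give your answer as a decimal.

Subinterval widths: 2, 2.5, 1.
Right endpoints: -0.5, 2, 3.
f(-0.5) = 0.625, f(2) = -20, f(3) = -44.
Sum = Σ Δt_i · f(t_i).
Sum = -92.75.

-92.75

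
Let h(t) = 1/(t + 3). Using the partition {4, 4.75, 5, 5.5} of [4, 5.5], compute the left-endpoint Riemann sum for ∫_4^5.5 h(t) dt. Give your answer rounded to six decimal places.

Subinterval widths: 0.75, 0.25, 0.5.
Left endpoints: 4, 4.75, 5.
h(4) = 1/7, h(4.75) = 4/31, h(5) = 0.125.
Sum = Σ Δt_i · h(t_i).
Sum ≈ 0.201901.

0.201901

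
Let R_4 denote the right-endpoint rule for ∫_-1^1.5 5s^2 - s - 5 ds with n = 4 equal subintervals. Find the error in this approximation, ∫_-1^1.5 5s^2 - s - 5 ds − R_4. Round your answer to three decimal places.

Exact integral: ∫_-1^1.5 f(s) ds ≈ -5.83333.
R_4 = -3.84765625.
Error ≈ -5.83333 − (-3.84765625) ≈ -1.986.

-1.986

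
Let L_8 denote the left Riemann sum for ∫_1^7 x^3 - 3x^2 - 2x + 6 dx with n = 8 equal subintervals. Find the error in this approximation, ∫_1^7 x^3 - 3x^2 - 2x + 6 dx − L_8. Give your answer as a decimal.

Exact integral: ∫_1^7 f(x) dx = 246.
L_8 = 181.3125.
Error = 246 − 181.3125 = 64.6875.

64.6875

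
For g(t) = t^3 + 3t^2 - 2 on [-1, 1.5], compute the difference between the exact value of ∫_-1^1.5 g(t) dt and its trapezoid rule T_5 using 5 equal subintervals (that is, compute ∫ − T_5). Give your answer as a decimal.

-0.390625

Exact integral: ∫_-1^1.5 g(t) dt = 0.390625.
T_5 = 0.78125.
Error = 0.390625 − 0.78125 = -0.390625.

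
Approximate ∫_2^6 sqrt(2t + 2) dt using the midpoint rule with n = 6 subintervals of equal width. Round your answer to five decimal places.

Δt = (6 − 2)/6 = 2/3.
Midpoints: 7/3, 3, 11/3, 13/3, 5, 17/3.
f(7/3) ≈ 2.58199, f(3) ≈ 2.82843, f(11/3) ≈ 3.05505, f(13/3) ≈ 3.26599, f(5) ≈ 3.46410, f(17/3) ≈ 3.65148.
Sum = Δt · [f(7/3) + f(3) + f(11/3) + ...].
Sum ≈ 12.56469.

12.56469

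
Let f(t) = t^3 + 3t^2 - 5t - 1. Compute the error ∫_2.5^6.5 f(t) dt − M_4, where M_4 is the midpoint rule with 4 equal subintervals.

Exact integral: ∫_2.5^6.5 f(t) dt = 601.5.
M_4 = 596.
Error = 601.5 − 596 = 5.5.

5.5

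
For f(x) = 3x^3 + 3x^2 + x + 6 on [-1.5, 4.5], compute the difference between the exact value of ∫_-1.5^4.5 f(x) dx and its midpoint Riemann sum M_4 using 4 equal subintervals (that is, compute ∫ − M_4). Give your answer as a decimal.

18.5625

Exact integral: ∫_-1.5^4.5 f(x) dx = 443.25.
M_4 = 424.6875.
Error = 443.25 − 424.6875 = 18.5625.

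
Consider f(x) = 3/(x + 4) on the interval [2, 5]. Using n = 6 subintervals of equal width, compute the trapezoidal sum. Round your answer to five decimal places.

Δx = (5 − 2)/6 = 0.5.
f(2) = 0.5, f(2.5) = 6/13, f(3) = 3/7, f(3.5) = 0.4, f(4) = 0.375, f(4.5) = 6/17, f(5) = 1/3.
T_6 = (Δx/2)·[f(x_0) + 2f(x_1) + ... + 2f(x_{5}) + f(x_6)].
Sum ≈ 1.21736.

1.21736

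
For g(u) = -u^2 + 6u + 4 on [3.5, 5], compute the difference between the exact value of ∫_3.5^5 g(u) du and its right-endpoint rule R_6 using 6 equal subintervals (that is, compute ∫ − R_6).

0.484375

Exact integral: ∫_3.5^5 g(u) du = 16.875.
R_6 = 16.390625.
Error = 16.875 − 16.390625 = 0.484375.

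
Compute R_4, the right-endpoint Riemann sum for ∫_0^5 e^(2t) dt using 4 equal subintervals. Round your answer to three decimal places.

29993.880

Δt = (5 − 0)/4 = 1.25.
Right endpoints: 1.25, 2.5, 3.75, 5.
f(1.25) ≈ 12.182, f(2.5) ≈ 148.413, f(3.75) ≈ 1808.042, f(5) ≈ 22026.466.
Sum = Δt · [f(1.25) + f(2.5) + f(3.75) + f(5)].
Sum ≈ 29993.880.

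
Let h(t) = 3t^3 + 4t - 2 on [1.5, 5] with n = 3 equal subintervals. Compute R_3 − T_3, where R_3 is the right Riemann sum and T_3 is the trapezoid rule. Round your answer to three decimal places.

221.010

R_3 = 747.6875.
T_3 ≈ 526.67708.
R_3 − T_3 ≈ 221.010.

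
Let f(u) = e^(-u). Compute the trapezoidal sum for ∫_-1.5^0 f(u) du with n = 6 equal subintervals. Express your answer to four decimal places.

Δu = (0 − (-1.5))/6 = 0.25.
f(-1.5) ≈ 4.4817, f(-1.25) ≈ 3.4903, f(-1) ≈ 2.7183, f(-0.75) ≈ 2.1170, f(-0.5) ≈ 1.6487, f(-0.25) ≈ 1.2840, f(0) ≈ 1.0000.
T_6 = (Δu/2)·[f(u_0) + 2f(u_1) + ... + 2f(u_{5}) + f(u_6)].
Sum ≈ 3.4998.

3.4998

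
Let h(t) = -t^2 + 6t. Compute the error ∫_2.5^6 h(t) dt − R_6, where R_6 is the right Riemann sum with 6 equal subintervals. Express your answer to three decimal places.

2.751

Exact integral: ∫_2.5^6 h(t) dt ≈ 22.45833.
R_6 ≈ 19.70775.
Error ≈ 22.45833 − 19.70775 ≈ 2.751.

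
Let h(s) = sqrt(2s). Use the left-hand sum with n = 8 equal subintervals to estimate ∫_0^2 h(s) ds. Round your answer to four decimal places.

2.3825

Δs = (2 − 0)/8 = 0.25.
Left endpoints: 0, 0.25, 0.5, 0.75, 1, 1.25, 1.5, 1.75.
h(0) ≈ 0.0000, h(0.25) ≈ 0.7071, h(0.5) ≈ 1.0000, h(0.75) ≈ 1.2247, h(1) ≈ 1.4142, h(1.25) ≈ 1.5811, h(1.5) ≈ 1.7321, h(1.75) ≈ 1.8708.
Sum = Δs · [h(0) + h(0.25) + h(0.5) + ...].
Sum ≈ 2.3825.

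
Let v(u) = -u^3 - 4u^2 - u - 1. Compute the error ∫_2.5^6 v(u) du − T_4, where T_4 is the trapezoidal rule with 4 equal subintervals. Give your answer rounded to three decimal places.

7.481

Exact integral: ∫_2.5^6 v(u) du ≈ -599.77604.
T_4 ≈ -607.25684.
Error ≈ -599.77604 − (-607.25684) ≈ 7.481.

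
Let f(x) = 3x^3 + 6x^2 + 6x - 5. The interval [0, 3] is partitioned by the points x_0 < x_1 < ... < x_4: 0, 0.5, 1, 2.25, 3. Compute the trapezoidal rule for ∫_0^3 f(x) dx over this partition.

135.984375

Subinterval widths: 0.5, 0.5, 1.25, 0.75.
f(0) = -5, f(0.5) = -0.125, f(1) = 10, f(2.25) = 73.046875, f(3) = 148.
On each subinterval the trapezoid contributes (Δx_i/2)·[f(x_{i-1}) + f(x_i)].
Sum = 135.984375.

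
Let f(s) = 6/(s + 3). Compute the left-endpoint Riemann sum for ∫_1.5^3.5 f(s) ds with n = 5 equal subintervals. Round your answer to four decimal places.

Δs = (3.5 − 1.5)/5 = 0.4.
Left endpoints: 1.5, 1.9, 2.3, 2.7, 3.1.
f(1.5) = 4/3, f(1.9) = 60/49, f(2.3) = 60/53, f(2.7) = 20/19, f(3.1) = 60/61.
Sum = Δs · [f(1.5) + f(1.9) + f(2.3) + f(2.7) + f(3.1)].
Sum ≈ 2.2905.

2.2905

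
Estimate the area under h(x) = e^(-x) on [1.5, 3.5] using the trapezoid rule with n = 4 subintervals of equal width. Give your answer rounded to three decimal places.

Δx = (3.5 − 1.5)/4 = 0.5.
h(1.5) ≈ 0.223, h(2) ≈ 0.135, h(2.5) ≈ 0.082, h(3) ≈ 0.050, h(3.5) ≈ 0.030.
T_4 = (Δx/2)·[h(x_0) + 2h(x_1) + 2h(x_2) + 2h(x_3) + h(x_4)].
Sum ≈ 0.197.

0.197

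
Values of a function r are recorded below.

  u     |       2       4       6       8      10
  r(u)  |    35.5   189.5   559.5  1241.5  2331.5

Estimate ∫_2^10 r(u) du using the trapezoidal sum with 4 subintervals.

Δu = 2.
T_4 = (2/2)·[35.5 + 2·189.5 + 2·559.5 + 2·1241.5 + 2331.5] = 6348.

6348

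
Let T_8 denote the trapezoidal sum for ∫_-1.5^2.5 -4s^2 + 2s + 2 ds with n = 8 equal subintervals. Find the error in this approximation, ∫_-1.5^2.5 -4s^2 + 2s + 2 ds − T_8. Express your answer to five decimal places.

0.66667

Exact integral: ∫_-1.5^2.5 f(s) ds ≈ -13.3333333.
T_8 = -14.
Error ≈ -13.3333333 − (-14) ≈ 0.66667.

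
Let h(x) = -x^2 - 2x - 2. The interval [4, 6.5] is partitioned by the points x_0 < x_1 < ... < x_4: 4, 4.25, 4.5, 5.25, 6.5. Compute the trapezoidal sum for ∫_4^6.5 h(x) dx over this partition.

-101.859375

Subinterval widths: 0.25, 0.25, 0.75, 1.25.
h(4) = -26, h(4.25) = -28.5625, h(4.5) = -31.25, h(5.25) = -40.0625, h(6.5) = -57.25.
On each subinterval the trapezoid contributes (Δx_i/2)·[h(x_{i-1}) + h(x_i)].
Sum = -101.859375.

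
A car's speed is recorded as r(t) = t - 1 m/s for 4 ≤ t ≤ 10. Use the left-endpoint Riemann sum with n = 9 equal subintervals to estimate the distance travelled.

Δt = (10 − 4)/9 = 2/3.
Left endpoints: 4, 14/3, 16/3, 6, 20/3, 22/3, 8, 26/3, 28/3.
r(4) = 3, r(14/3) = 11/3, r(16/3) = 13/3, r(6) = 5, r(20/3) = 17/3, r(22/3) = 19/3, r(8) = 7, r(26/3) = 23/3, r(28/3) = 25/3.
Sum = Δt · [r(4) + r(14/3) + r(16/3) + ...].
Sum = 34.

34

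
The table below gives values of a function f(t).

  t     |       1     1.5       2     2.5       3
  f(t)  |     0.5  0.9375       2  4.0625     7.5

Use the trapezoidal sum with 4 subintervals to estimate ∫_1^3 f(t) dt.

Δt = 0.5.
T_4 = (0.5/2)·[0.5 + 2·0.9375 + 2·2 + 2·4.0625 + 7.5] = 5.5.

5.5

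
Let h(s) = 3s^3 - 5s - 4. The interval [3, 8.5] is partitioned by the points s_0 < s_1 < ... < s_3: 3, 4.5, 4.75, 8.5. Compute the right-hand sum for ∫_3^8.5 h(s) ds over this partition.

Subinterval widths: 1.5, 0.25, 3.75.
Right endpoints: 4.5, 4.75, 8.5.
h(4.5) = 246.875, h(4.75) = 293.765625, h(8.5) = 1795.875.
Sum = Σ Δs_i · h(s_i).
Sum = 7178.28515625.

7178.28515625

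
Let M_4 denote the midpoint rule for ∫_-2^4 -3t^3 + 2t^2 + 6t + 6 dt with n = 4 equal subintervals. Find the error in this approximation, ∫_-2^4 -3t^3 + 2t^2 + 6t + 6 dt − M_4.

Exact integral: ∫_-2^4 f(t) dt = -60.
M_4 = -52.125.
Error = -60 − (-52.125) = -7.875.

-7.875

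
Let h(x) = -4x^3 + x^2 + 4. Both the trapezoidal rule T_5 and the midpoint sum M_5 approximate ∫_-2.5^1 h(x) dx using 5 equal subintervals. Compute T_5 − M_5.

4.2875

T_5 = 60.4625.
M_5 = 56.175.
T_5 − M_5 = 4.2875.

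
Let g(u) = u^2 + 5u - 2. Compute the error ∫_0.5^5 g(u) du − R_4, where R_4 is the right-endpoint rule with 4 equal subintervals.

Exact integral: ∫_0.5^5 g(u) du = 94.5.
R_4 = 122.02734375.
Error = 94.5 − 122.02734375 = -27.52734375.

-27.52734375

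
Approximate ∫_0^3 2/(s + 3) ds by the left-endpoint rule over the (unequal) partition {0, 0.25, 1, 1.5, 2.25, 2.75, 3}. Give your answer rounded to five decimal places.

Subinterval widths: 0.25, 0.75, 0.5, 0.75, 0.5, 0.25.
Left endpoints: 0, 0.25, 1, 1.5, 2.25, 2.75.
f(0) = 2/3, f(0.25) = 8/13, f(1) = 0.5, f(1.5) = 4/9, f(2.25) = 8/21, f(2.75) = 8/23.
Sum = Σ Δs_i · f(s_i).
Sum ≈ 1.48897.

1.48897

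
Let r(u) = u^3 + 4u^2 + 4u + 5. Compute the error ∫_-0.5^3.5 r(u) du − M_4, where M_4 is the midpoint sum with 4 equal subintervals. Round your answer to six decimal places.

Exact integral: ∫_-0.5^3.5 r(u) du ≈ 138.83333333.
M_4 = 136.
Error ≈ 138.83333333 − 136 ≈ 2.833333.

2.833333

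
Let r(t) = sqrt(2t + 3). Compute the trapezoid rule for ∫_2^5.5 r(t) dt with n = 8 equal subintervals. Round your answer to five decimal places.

Δt = (5.5 − 2)/8 = 0.4375.
r(2) ≈ 2.64575, r(2.4375) ≈ 2.80624, r(2.875) ≈ 2.95804, r(3.3125) ≈ 3.10242, r(3.75) ≈ 3.24037, r(4.1875) ≈ 3.37268, r(4.625) ≈ 3.50000, r(5.0625) ≈ 3.62284, r(5.5) ≈ 3.74166.
T_8 = (Δt/2)·[r(t_0) + 2r(t_1) + ... + 2r(t_{7}) + r(t_8)].
Sum ≈ 11.28588.

11.28588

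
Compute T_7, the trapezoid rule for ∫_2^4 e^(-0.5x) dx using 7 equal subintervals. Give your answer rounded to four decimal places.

0.4659

Δx = (4 − 2)/7 = 2/7.
f(2) ≈ 0.3679, f(16/7) ≈ 0.3189, f(18/7) ≈ 0.2765, f(20/7) ≈ 0.2397, f(22/7) ≈ 0.2077, f(24/7) ≈ 0.1801, f(26/7) ≈ 0.1561, f(4) ≈ 0.1353.
T_7 = (Δx/2)·[f(x_0) + 2f(x_1) + ... + 2f(x_{6}) + f(x_7)].
Sum ≈ 0.4659.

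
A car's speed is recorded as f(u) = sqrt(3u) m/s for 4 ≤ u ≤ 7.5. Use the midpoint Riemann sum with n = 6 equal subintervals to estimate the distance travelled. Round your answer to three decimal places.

Δu = (7.5 − 4)/6 = 7/12.
Midpoints: 103/24, 4.875, 131/24, 145/24, 6.625, 173/24.
f(103/24) ≈ 3.588, f(4.875) ≈ 3.824, f(131/24) ≈ 4.047, f(145/24) ≈ 4.257, f(6.625) ≈ 4.458, f(173/24) ≈ 4.650.
Sum = Δu · [f(103/24) + f(4.875) + f(131/24) + ...].
Sum ≈ 14.481.

14.481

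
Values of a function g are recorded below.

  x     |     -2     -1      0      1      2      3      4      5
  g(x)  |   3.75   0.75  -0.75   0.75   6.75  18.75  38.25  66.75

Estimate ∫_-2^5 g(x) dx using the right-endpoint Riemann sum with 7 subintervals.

Δx = 1.
Sum = 1·[0.75 + (-0.75) + 0.75 + 6.75 + 18.75 + 38.25 + 66.75] = 131.25.

131.25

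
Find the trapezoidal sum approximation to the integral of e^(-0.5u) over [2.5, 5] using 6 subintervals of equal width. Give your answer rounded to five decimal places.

Δu = (5 − 2.5)/6 = 5/12.
f(2.5) ≈ 0.28650, f(35/12) ≈ 0.23262, f(10/3) ≈ 0.18888, f(3.75) ≈ 0.15335, f(25/6) ≈ 0.12451, f(55/12) ≈ 0.10110, f(5) ≈ 0.08208.
T_6 = (Δu/2)·[f(u_0) + 2f(u_1) + ... + 2f(u_{5}) + f(u_6)].
Sum ≈ 0.41032.

0.41032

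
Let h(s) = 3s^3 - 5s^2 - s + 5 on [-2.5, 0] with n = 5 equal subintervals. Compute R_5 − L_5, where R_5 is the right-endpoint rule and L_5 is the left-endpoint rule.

37.8125

R_5 = -22.5.
L_5 = -60.3125.
R_5 − L_5 = 37.8125.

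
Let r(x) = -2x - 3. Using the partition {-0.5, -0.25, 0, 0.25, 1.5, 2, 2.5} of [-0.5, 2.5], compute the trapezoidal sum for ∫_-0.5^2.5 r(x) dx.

Subinterval widths: 0.25, 0.25, 0.25, 1.25, 0.5, 0.5.
r(-0.5) = -2, r(-0.25) = -2.5, r(0) = -3, r(0.25) = -3.5, r(1.5) = -6, r(2) = -7, r(2.5) = -8.
On each subinterval the trapezoid contributes (Δx_i/2)·[r(x_{i-1}) + r(x_i)].
Sum = -15.

-15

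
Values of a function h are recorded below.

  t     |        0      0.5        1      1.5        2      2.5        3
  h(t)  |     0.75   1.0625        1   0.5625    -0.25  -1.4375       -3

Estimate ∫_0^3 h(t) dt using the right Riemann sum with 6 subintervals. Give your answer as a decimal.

-1.03125

Δt = 0.5.
Sum = 0.5·[1.0625 + 1 + 0.5625 + (-0.25) + (-1.4375) + (-3)] = -1.03125.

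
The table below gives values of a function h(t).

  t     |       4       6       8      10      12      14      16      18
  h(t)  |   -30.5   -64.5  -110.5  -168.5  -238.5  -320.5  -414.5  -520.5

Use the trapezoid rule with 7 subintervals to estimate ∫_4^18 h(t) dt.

-3185

Δt = 2.
T_7 = (2/2)·[(-30.5) + 2·(-64.5) + 2·(-110.5) + 2·(-168.5) + 2·(-238.5) + 2·(-320.5) + 2·(-414.5) + (-520.5)] = -3185.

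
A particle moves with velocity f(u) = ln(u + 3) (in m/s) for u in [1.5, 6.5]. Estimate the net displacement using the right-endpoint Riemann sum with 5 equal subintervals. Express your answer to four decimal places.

9.9828

Δu = (6.5 − 1.5)/5 = 1.
Right endpoints: 2.5, 3.5, 4.5, 5.5, 6.5.
f(2.5) ≈ 1.7047, f(3.5) ≈ 1.8718, f(4.5) ≈ 2.0149, f(5.5) ≈ 2.1401, f(6.5) ≈ 2.2513.
Sum = Δu · [f(2.5) + f(3.5) + f(4.5) + f(5.5) + f(6.5)].
Sum ≈ 9.9828.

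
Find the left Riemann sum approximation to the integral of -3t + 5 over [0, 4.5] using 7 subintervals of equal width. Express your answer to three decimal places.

-3.536

Δt = (4.5 − 0)/7 = 9/14.
Left endpoints: 0, 9/14, 9/7, 27/14, 18/7, 45/14, 27/7.
f(0) = 5, f(9/14) = 43/14, f(9/7) = 8/7, f(27/14) = -11/14, f(18/7) = -19/7, f(45/14) = -65/14, f(27/7) = -46/7.
Sum = Δt · [f(0) + f(9/14) + f(9/7) + ...].
Sum ≈ -3.536.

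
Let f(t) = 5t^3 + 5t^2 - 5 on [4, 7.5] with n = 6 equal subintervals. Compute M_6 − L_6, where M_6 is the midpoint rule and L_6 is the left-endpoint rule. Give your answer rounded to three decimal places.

M_6 ≈ 4204.98011.
L_6 ≈ 3651.55020.
M_6 − L_6 ≈ 553.430.

553.430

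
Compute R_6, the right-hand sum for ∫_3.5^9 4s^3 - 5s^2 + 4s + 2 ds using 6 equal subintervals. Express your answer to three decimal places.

Δs = (9 − 3.5)/6 = 11/12.
Right endpoints: 53/12, 16/3, 6.25, 43/6, 97/12, 9.
f(53/12) = 57619/216, f(16/3) = 13174/27, f(6.25) = 808.25, f(43/6) = 134591/108, f(97/12) = 393185/216, f(9) = 2549.
Sum = Δs · [f(53/12) + f(16/3) + f(6.25) + ...].
Sum ≈ 6580.241.

6580.241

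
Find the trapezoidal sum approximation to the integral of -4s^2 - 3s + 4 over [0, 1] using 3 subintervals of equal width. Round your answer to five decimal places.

1.09259

Δs = (1 − 0)/3 = 1/3.
f(0) = 4, f(1/3) = 23/9, f(2/3) = 2/9, f(1) = -3.
T_3 = (Δs/2)·[f(s_0) + 2f(s_1) + 2f(s_2) + f(s_3)].
Sum ≈ 1.09259.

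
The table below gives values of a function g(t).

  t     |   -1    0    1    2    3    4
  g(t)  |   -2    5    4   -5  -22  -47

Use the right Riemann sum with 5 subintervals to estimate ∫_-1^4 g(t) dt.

Δt = 1.
Sum = 1·[5 + 4 + (-5) + (-22) + (-47)] = -65.

-65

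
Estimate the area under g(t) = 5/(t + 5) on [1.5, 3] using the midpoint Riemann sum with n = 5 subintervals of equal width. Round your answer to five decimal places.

Δt = (3 − 1.5)/5 = 0.3.
Midpoints: 1.65, 1.95, 2.25, 2.55, 2.85.
g(1.65) = 100/133, g(1.95) = 100/139, g(2.25) = 20/29, g(2.55) = 100/151, g(2.85) = 100/157.
Sum = Δt · [g(1.65) + g(1.95) + g(2.25) + g(2.55) + g(2.85)].
Sum ≈ 1.03805.

1.03805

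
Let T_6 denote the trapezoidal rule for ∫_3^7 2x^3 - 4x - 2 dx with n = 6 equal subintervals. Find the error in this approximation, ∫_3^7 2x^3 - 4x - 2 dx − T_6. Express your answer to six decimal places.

-8.888889

Exact integral: ∫_3^7 f(x) dx = 1072.
T_6 ≈ 1080.88888889.
Error ≈ 1072 − 1080.88888889 ≈ -8.888889.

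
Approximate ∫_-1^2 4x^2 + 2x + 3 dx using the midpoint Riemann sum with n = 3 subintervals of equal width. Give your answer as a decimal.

23

Δx = (2 − (-1))/3 = 1.
Midpoints: -0.5, 0.5, 1.5.
f(-0.5) = 3, f(0.5) = 5, f(1.5) = 15.
Sum = Δx · [f(-0.5) + f(0.5) + f(1.5)].
Sum = 23.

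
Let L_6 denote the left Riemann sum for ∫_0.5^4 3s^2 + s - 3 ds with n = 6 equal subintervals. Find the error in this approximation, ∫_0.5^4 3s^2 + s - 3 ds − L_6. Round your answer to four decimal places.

Exact integral: ∫_0.5^4 f(s) ds = 61.25.
L_6 ≈ 47.043403.
Error ≈ 61.25 − 47.043403 ≈ 14.2066.

14.2066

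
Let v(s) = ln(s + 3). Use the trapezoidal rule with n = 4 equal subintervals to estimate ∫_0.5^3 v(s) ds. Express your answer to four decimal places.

3.8620

Δs = (3 − 0.5)/4 = 0.625.
v(0.5) ≈ 1.2528, v(1.125) ≈ 1.4171, v(1.75) ≈ 1.5581, v(2.375) ≈ 1.6818, v(3) ≈ 1.7918.
T_4 = (Δs/2)·[v(s_0) + 2v(s_1) + 2v(s_2) + 2v(s_3) + v(s_4)].
Sum ≈ 3.8620.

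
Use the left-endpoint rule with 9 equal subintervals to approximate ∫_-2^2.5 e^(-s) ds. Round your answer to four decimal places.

Δs = (2.5 − (-2))/9 = 0.5.
Left endpoints: -2, -1.5, -1, -0.5, 0, 0.5, 1, 1.5, 2.
f(-2) ≈ 7.3891, f(-1.5) ≈ 4.4817, f(-1) ≈ 2.7183, f(-0.5) ≈ 1.6487, f(0) ≈ 1.0000, f(0.5) ≈ 0.6065, f(1) ≈ 0.3679, f(1.5) ≈ 0.2231, f(2) ≈ 0.1353.
Sum = Δs · [f(-2) + f(-1.5) + f(-1) + ...].
Sum ≈ 9.2853.

9.2853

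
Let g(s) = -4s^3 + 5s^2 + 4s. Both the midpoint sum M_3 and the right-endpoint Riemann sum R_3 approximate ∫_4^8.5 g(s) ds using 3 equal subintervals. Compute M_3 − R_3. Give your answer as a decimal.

1603.125

M_3 = -3875.625.
R_3 = -5478.75.
M_3 − R_3 = 1603.125.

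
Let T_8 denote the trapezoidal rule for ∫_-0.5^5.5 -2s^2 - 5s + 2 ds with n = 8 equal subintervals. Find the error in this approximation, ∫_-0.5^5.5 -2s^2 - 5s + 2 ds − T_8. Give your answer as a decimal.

1.125

Exact integral: ∫_-0.5^5.5 f(s) ds = -174.
T_8 = -175.125.
Error = -174 − (-175.125) = 1.125.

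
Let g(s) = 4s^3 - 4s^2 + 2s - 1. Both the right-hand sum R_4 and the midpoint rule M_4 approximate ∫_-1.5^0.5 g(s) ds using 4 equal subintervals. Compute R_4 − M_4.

5.25

R_4 = -8.
M_4 = -13.25.
R_4 − M_4 = 5.25.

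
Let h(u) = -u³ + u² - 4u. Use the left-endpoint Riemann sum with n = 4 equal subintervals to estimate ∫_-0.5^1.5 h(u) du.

Δu = (1.5 − (-0.5))/4 = 0.5.
Left endpoints: -0.5, 0, 0.5, 1.
h(-0.5) = 2.375, h(0) = 0, h(0.5) = -1.875, h(1) = -4.
Sum = Δu · [h(-0.5) + h(0) + h(0.5) + h(1)].
Sum = -1.75.

-1.75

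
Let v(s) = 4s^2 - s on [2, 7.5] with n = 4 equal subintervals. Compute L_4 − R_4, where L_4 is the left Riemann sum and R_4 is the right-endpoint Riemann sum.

L_4 = 392.734375.
R_4 = 672.546875.
L_4 − R_4 = -279.8125.

-279.8125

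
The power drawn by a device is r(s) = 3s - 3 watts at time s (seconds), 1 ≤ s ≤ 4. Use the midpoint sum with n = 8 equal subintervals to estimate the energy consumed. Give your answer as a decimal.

13.5

Δs = (4 − 1)/8 = 0.375.
Midpoints: 1.1875, 1.5625, 1.9375, 2.3125, 2.6875, 3.0625, 3.4375, 3.8125.
r(1.1875) = 0.5625, r(1.5625) = 1.6875, r(1.9375) = 2.8125, r(2.3125) = 3.9375, r(2.6875) = 5.0625, r(3.0625) = 6.1875, r(3.4375) = 7.3125, r(3.8125) = 8.4375.
Sum = Δs · [r(1.1875) + r(1.5625) + r(1.9375) + ...].
Sum = 13.5.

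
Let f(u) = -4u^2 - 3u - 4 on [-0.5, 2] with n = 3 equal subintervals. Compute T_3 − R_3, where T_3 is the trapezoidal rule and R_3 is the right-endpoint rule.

9.375

T_3 ≈ -27.615741.
R_3 ≈ -36.990741.
T_3 − R_3 = 9.375.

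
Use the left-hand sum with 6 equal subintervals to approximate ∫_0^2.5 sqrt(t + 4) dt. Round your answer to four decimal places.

5.5993

Δt = (2.5 − 0)/6 = 5/12.
Left endpoints: 0, 5/12, 5/6, 1.25, 5/3, 25/12.
f(0) ≈ 2.0000, f(5/12) ≈ 2.1016, f(5/6) ≈ 2.1985, f(1.25) ≈ 2.2913, f(5/3) ≈ 2.3805, f(25/12) ≈ 2.4664.
Sum = Δt · [f(0) + f(5/12) + f(5/6) + ...].
Sum ≈ 5.5993.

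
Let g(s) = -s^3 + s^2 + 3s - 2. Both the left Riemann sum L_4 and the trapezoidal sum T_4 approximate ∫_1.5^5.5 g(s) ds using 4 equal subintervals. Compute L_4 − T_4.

61.5

L_4 = -84.
T_4 = -145.5.
L_4 − T_4 = 61.5.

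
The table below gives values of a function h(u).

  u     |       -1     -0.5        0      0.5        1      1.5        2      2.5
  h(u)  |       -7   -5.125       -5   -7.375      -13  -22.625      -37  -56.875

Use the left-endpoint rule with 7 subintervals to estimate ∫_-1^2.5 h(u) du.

Δu = 0.5.
Sum = 0.5·[(-7) + (-5.125) + (-5) + (-7.375) + (-13) + (-22.625) + (-37)] = -48.5625.

-48.5625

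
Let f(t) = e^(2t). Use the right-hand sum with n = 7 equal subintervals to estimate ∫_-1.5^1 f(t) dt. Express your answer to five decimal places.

Δt = (1 − (-1.5))/7 = 5/14.
Right endpoints: -8/7, -11/14, -3/7, -1/14, 2/7, 9/14, 1.
f(-8/7) ≈ 0.10170, f(-11/14) ≈ 0.20775, f(-3/7) ≈ 0.42437, f(-1/14) ≈ 0.86688, f(2/7) ≈ 1.77079, f(9/14) ≈ 3.61725, f(1) ≈ 7.38906.
Sum = Δt · [f(-8/7) + f(-11/14) + f(-3/7) + ...].
Sum ≈ 5.13493.

5.13493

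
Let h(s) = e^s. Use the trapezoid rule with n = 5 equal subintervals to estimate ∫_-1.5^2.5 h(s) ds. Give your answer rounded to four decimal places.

Δs = (2.5 − (-1.5))/5 = 0.8.
h(-1.5) ≈ 0.2231, h(-0.7) ≈ 0.4966, h(0.1) ≈ 1.1052, h(0.9) ≈ 2.4596, h(1.7) ≈ 5.4739, h(2.5) ≈ 12.1825.
T_5 = (Δs/2)·[h(s_0) + 2h(s_1) + ... + 2h(s_{4}) + h(s_5)].
Sum ≈ 12.5905.

12.5905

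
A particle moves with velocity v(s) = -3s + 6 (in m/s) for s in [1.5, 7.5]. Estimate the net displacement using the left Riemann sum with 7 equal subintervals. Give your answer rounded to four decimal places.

Δs = (7.5 − 1.5)/7 = 6/7.
Left endpoints: 1.5, 33/14, 45/14, 57/14, 69/14, 81/14, 93/14.
v(1.5) = 1.5, v(33/14) = -15/14, v(45/14) = -51/14, v(57/14) = -87/14, v(69/14) = -123/14, v(81/14) = -159/14, v(93/14) = -195/14.
Sum = Δs · [v(1.5) + v(33/14) + v(45/14) + ...].
Sum ≈ -37.2857.

-37.2857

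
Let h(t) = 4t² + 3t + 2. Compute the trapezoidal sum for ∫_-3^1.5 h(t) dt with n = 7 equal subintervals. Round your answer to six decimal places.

Δt = (1.5 − (-3))/7 = 9/14.
h(-3) = 29, h(-33/14) = 1681/98, h(-12/7) = 422/49, h(-15/14) = 331/98, h(-3/7) = 71/49, h(3/14) = 277/98, h(6/7) = 368/49, h(1.5) = 15.5.
T_7 = (Δt/2)·[h(t_0) + 2h(t_1) + ... + 2h(t_{6}) + h(t_7)].
Sum ≈ 40.614796.

40.614796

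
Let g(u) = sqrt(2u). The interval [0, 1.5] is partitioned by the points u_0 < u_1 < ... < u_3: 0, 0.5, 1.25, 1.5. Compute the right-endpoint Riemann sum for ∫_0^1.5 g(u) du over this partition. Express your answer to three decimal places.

Subinterval widths: 0.5, 0.75, 0.25.
Right endpoints: 0.5, 1.25, 1.5.
g(0.5) ≈ 1.000, g(1.25) ≈ 1.581, g(1.5) ≈ 1.732.
Sum = Σ Δu_i · g(u_i).
Sum ≈ 2.119.

2.119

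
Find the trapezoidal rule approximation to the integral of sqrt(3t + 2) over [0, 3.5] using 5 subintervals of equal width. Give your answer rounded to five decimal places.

Δt = (3.5 − 0)/5 = 0.7.
f(0) ≈ 1.41421, f(0.7) ≈ 2.02485, f(1.4) ≈ 2.48998, f(2.1) ≈ 2.88097, f(2.8) ≈ 3.22490, f(3.5) ≈ 3.53553.
T_5 = (Δt/2)·[f(t_0) + 2f(t_1) + ... + 2f(t_{4}) + f(t_5)].
Sum ≈ 9.16690.

9.16690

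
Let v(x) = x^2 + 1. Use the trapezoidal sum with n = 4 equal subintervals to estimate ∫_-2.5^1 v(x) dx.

Δx = (1 − (-2.5))/4 = 0.875.
v(-2.5) = 7.25, v(-1.625) = 3.640625, v(-0.75) = 1.5625, v(0.125) = 1.015625, v(1) = 2.
T_4 = (Δx/2)·[v(x_0) + 2v(x_1) + 2v(x_2) + 2v(x_3) + v(x_4)].
Sum = 9.48828125.

9.48828125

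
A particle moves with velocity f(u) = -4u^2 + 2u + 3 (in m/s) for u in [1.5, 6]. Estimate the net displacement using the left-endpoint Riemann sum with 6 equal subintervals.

Δu = (6 − 1.5)/6 = 0.75.
Left endpoints: 1.5, 2.25, 3, 3.75, 4.5, 5.25.
f(1.5) = -3, f(2.25) = -12.75, f(3) = -27, f(3.75) = -45.75, f(4.5) = -69, f(5.25) = -96.75.
Sum = Δu · [f(1.5) + f(2.25) + f(3) + ...].
Sum = -190.6875.

-190.6875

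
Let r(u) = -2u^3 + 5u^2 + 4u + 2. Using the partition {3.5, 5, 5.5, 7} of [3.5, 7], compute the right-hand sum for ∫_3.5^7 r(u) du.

Subinterval widths: 1.5, 0.5, 1.5.
Right endpoints: 5, 5.5, 7.
r(5) = -103, r(5.5) = -157.5, r(7) = -411.
Sum = Σ Δu_i · r(u_i).
Sum = -849.75.

-849.75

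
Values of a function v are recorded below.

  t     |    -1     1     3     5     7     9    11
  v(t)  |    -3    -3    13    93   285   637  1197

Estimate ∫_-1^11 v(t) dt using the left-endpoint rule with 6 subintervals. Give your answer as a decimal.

2044

Δt = 2.
Sum = 2·[(-3) + (-3) + 13 + 93 + 285 + 637] = 2044.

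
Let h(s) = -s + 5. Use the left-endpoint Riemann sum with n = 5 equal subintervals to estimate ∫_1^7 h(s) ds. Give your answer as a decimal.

9.6

Δs = (7 − 1)/5 = 1.2.
Left endpoints: 1, 2.2, 3.4, 4.6, 5.8.
h(1) = 4, h(2.2) = 2.8, h(3.4) = 1.6, h(4.6) = 0.4, h(5.8) = -0.8.
Sum = Δs · [h(1) + h(2.2) + h(3.4) + h(4.6) + h(5.8)].
Sum = 9.6.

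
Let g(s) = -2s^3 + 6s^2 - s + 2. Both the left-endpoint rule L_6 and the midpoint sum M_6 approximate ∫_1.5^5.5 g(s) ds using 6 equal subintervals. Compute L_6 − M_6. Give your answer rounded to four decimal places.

L_6 ≈ -85.444444.
M_6 ≈ -132.777778.
L_6 − M_6 ≈ 47.3333.

47.3333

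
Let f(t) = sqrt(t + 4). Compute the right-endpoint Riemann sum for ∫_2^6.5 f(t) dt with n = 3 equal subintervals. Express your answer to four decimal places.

Δt = (6.5 − 2)/3 = 1.5.
Right endpoints: 3.5, 5, 6.5.
f(3.5) ≈ 2.7386, f(5) ≈ 3.0000, f(6.5) ≈ 3.2404.
Sum = Δt · [f(3.5) + f(5) + f(6.5)].
Sum ≈ 13.4685.

13.4685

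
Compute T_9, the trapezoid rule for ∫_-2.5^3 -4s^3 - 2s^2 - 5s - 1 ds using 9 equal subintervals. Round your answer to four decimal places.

-84.4408

Δs = (3 − (-2.5))/9 = 11/18.
f(-2.5) = 61.5, f(-17/9) = 20606/729, f(-23/18) = 15263/1458, f(-2/3) = 71/27, f(-1/18) = -1061/1458, f(5/9) = -3704/729, f(7/6) = -859/54, f(16/9) = -28201/729, f(43/18) = -115021/1458, f(3) = -142.
T_9 = (Δs/2)·[f(s_0) + 2f(s_1) + ... + 2f(s_{8}) + f(s_9)].
Sum ≈ -84.4408.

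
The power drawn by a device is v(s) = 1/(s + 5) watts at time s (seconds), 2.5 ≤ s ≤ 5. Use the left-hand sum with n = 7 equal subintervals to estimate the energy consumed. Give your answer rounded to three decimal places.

0.294

Δs = (5 − 2.5)/7 = 5/14.
Left endpoints: 2.5, 20/7, 45/14, 25/7, 55/14, 30/7, 65/14.
v(2.5) = 2/15, v(20/7) = 7/55, v(45/14) = 14/115, v(25/7) = 7/60, v(55/14) = 0.112, v(30/7) = 7/65, v(65/14) = 14/135.
Sum = Δs · [v(2.5) + v(20/7) + v(45/14) + ...].
Sum ≈ 0.294.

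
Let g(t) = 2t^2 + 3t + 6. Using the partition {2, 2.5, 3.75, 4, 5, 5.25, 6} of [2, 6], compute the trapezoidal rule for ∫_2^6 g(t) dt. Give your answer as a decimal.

Subinterval widths: 0.5, 1.25, 0.25, 1, 0.25, 0.75.
g(2) = 20, g(2.5) = 26, g(3.75) = 45.375, g(4) = 50, g(5) = 71, g(5.25) = 76.875, g(6) = 96.
On each subinterval the trapezoid contributes (Δt_i/2)·[g(t_{i-1}) + g(t_i)].
Sum = 211.84375.

211.84375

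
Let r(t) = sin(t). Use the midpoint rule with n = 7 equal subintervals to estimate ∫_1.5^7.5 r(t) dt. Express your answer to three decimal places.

Δt = (7.5 − 1.5)/7 = 6/7.
Midpoints: 27/14, 39/14, 51/14, 4.5, 75/14, 87/14, 99/14.
r(27/14) ≈ 0.937, r(39/14) ≈ 0.348, r(51/14) ≈ -0.481, r(4.5) ≈ -0.978, r(75/14) ≈ -0.799, r(87/14) ≈ -0.069, r(99/14) ≈ 0.709.
Sum = Δt · [r(27/14) + r(39/14) + r(51/14) + ...].
Sum ≈ -0.285.

-0.285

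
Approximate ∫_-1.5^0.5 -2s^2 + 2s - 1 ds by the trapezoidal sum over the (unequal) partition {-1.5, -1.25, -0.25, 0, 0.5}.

-6.71875

Subinterval widths: 0.25, 1, 0.25, 0.5.
f(-1.5) = -8.5, f(-1.25) = -6.625, f(-0.25) = -1.625, f(0) = -1, f(0.5) = -0.5.
On each subinterval the trapezoid contributes (Δs_i/2)·[f(s_{i-1}) + f(s_i)].
Sum = -6.71875.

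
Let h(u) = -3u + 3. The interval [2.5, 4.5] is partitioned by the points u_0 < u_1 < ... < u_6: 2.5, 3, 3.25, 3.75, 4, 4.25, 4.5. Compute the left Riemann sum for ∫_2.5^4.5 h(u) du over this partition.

-13.875

Subinterval widths: 0.5, 0.25, 0.5, 0.25, 0.25, 0.25.
Left endpoints: 2.5, 3, 3.25, 3.75, 4, 4.25.
h(2.5) = -4.5, h(3) = -6, h(3.25) = -6.75, h(3.75) = -8.25, h(4) = -9, h(4.25) = -9.75.
Sum = Σ Δu_i · h(u_i).
Sum = -13.875.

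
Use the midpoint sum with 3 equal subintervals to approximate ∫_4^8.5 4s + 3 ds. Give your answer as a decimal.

126

Δs = (8.5 − 4)/3 = 1.5.
Midpoints: 4.75, 6.25, 7.75.
f(4.75) = 22, f(6.25) = 28, f(7.75) = 34.
Sum = Δs · [f(4.75) + f(6.25) + f(7.75)].
Sum = 126.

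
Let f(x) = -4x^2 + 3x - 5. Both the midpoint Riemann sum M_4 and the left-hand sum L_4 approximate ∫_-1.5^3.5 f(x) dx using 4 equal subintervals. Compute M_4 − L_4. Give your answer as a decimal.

-7.8125

M_4 = -69.0625.
L_4 = -61.25.
M_4 − L_4 = -7.8125.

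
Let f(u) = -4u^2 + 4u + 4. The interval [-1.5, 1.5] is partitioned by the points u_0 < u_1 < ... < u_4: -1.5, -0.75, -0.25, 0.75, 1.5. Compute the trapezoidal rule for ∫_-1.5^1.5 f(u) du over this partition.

1.6875

Subinterval widths: 0.75, 0.5, 1, 0.75.
f(-1.5) = -11, f(-0.75) = -1.25, f(-0.25) = 2.75, f(0.75) = 4.75, f(1.5) = 1.
On each subinterval the trapezoid contributes (Δu_i/2)·[f(u_{i-1}) + f(u_i)].
Sum = 1.6875.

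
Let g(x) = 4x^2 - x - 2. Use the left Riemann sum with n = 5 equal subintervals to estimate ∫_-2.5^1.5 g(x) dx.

Δx = (1.5 − (-2.5))/5 = 0.8.
Left endpoints: -2.5, -1.7, -0.9, -0.1, 0.7.
g(-2.5) = 25.5, g(-1.7) = 11.26, g(-0.9) = 2.14, g(-0.1) = -1.86, g(0.7) = -0.74.
Sum = Δx · [g(-2.5) + g(-1.7) + g(-0.9) + g(-0.1) + g(0.7)].
Sum = 29.04.

29.04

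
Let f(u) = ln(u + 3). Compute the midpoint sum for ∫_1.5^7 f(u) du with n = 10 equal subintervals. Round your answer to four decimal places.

10.7590

Δu = (7 − 1.5)/10 = 0.55.
Midpoints: 1.775, 2.325, 2.875, 3.425, 3.975, 4.525, 5.075, 5.625, 6.175, 6.725.
f(1.775) ≈ 1.5634, f(2.325) ≈ 1.6724, f(2.875) ≈ 1.7707, f(3.425) ≈ 1.8602, f(3.975) ≈ 1.9423, f(4.525) ≈ 2.0182, f(5.075) ≈ 2.0888, f(5.625) ≈ 2.1547, f(6.175) ≈ 2.2165, f(6.725) ≈ 2.2747.
Sum = Δu · [f(1.775) + f(2.325) + f(2.875) + ...].
Sum ≈ 10.7590.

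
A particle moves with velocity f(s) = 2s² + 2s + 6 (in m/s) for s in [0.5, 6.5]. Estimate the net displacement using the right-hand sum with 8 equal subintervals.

298.125

Δs = (6.5 − 0.5)/8 = 0.75.
Right endpoints: 1.25, 2, 2.75, 3.5, 4.25, 5, 5.75, 6.5.
f(1.25) = 11.625, f(2) = 18, f(2.75) = 26.625, f(3.5) = 37.5, f(4.25) = 50.625, f(5) = 66, f(5.75) = 83.625, f(6.5) = 103.5.
Sum = Δs · [f(1.25) + f(2) + f(2.75) + ...].
Sum = 298.125.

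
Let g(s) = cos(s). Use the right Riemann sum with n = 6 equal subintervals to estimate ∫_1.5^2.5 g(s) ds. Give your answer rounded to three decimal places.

-0.471

Δs = (2.5 − 1.5)/6 = 1/6.
Right endpoints: 5/3, 11/6, 2, 13/6, 7/3, 2.5.
g(5/3) ≈ -0.096, g(11/6) ≈ -0.260, g(2) ≈ -0.416, g(13/6) ≈ -0.561, g(7/3) ≈ -0.691, g(2.5) ≈ -0.801.
Sum = Δs · [g(5/3) + g(11/6) + g(2) + ...].
Sum ≈ -0.471.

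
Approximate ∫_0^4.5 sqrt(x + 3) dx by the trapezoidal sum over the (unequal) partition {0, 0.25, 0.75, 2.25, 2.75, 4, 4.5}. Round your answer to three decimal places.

Subinterval widths: 0.25, 0.5, 1.5, 0.5, 1.25, 0.5.
f(0) ≈ 1.732, f(0.25) ≈ 1.803, f(0.75) ≈ 1.936, f(2.25) ≈ 2.291, f(2.75) ≈ 2.398, f(4) ≈ 2.646, f(4.5) ≈ 2.739.
On each subinterval the trapezoid contributes (Δx_i/2)·[f(x_{i-1}) + f(x_i)].
Sum ≈ 10.218.

10.218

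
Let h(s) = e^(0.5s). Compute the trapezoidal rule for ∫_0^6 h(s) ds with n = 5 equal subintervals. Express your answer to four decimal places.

Δs = (6 − 0)/5 = 1.2.
h(0) ≈ 1.0000, h(1.2) ≈ 1.8221, h(2.4) ≈ 3.3201, h(3.6) ≈ 6.0496, h(4.8) ≈ 11.0232, h(6) ≈ 20.0855.
T_5 = (Δs/2)·[h(s_0) + 2h(s_1) + ... + 2h(s_{4}) + h(s_5)].
Sum ≈ 39.3094.

39.3094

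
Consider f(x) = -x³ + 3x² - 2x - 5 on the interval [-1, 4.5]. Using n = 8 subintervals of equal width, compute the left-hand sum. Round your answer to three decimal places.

-42.268

Δx = (4.5 − (-1))/8 = 0.6875.
Left endpoints: -1, -0.3125, 0.375, 1.0625, 1.75, 2.4375, 3.125, 3.8125.
f(-1) = 1, f(-0.3125) = -16595/4096, f(0.375) = -2755/512, f(1.0625) = -20225/4096, f(1.75) = -4.671875, f(2.4375) = -26759/4096, f(3.125) = -6385/512, f(3.8125) = -100085/4096.
Sum = Δx · [f(-1) + f(-0.3125) + f(0.375) + ...].
Sum ≈ -42.268.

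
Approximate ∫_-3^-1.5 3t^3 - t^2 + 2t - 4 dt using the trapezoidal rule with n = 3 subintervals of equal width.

-78.90625

Δt = (-1.5 − (-3))/3 = 0.5.
f(-3) = -100, f(-2.5) = -62.125, f(-2) = -36, f(-1.5) = -19.375.
T_3 = (Δt/2)·[f(t_0) + 2f(t_1) + 2f(t_2) + f(t_3)].
Sum = -78.90625.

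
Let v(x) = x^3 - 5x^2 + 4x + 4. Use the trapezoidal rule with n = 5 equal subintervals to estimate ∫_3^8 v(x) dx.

Δx = (8 − 3)/5 = 1.
v(3) = -2, v(4) = 4, v(5) = 24, v(6) = 64, v(7) = 130, v(8) = 228.
T_5 = (Δx/2)·[v(x_0) + 2v(x_1) + ... + 2v(x_{4}) + v(x_5)].
Sum = 335.

335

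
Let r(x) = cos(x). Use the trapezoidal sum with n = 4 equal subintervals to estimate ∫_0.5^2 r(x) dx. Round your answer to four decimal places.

Δx = (2 − 0.5)/4 = 0.375.
r(0.5) ≈ 0.8776, r(0.875) ≈ 0.6410, r(1.25) ≈ 0.3153, r(1.625) ≈ -0.0542, r(2) ≈ -0.4161.
T_4 = (Δx/2)·[r(x_0) + 2r(x_1) + 2r(x_2) + 2r(x_3) + r(x_4)].
Sum ≈ 0.4248.

0.4248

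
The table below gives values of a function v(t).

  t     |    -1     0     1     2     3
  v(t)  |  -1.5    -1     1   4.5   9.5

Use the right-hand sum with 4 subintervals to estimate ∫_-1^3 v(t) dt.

Δt = 1.
Sum = 1·[(-1) + 1 + 4.5 + 9.5] = 14.

14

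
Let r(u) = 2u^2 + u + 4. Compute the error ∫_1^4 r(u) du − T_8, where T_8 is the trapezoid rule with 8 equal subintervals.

Exact integral: ∫_1^4 r(u) du = 61.5.
T_8 = 61.640625.
Error = 61.5 − 61.640625 = -0.140625.

-0.140625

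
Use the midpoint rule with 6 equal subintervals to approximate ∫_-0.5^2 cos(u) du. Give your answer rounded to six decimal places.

Δu = (2 − (-0.5))/6 = 5/12.
Midpoints: -7/24, 0.125, 13/24, 23/24, 1.375, 43/24.
f(-7/24) ≈ 0.957766, f(0.125) ≈ 0.992198, f(13/24) ≈ 0.856851, f(23/24) ≈ 0.574885, f(1.375) ≈ 0.194548, f(43/24) ≈ -0.219079.
Sum = Δu · [f(-7/24) + f(0.125) + f(13/24) + ...].
Sum ≈ 1.398820.

1.398820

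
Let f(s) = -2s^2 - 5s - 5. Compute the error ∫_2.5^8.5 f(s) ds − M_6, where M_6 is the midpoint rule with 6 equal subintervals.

Exact integral: ∫_2.5^8.5 f(s) ds = -594.
M_6 = -593.
Error = -594 − (-593) = -1.

-1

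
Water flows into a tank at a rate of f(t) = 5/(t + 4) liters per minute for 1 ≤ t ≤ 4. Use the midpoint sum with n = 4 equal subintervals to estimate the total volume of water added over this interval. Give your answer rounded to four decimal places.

Δt = (4 − 1)/4 = 0.75.
Midpoints: 1.375, 2.125, 2.875, 3.625.
f(1.375) = 40/43, f(2.125) = 40/49, f(2.875) = 8/11, f(3.625) = 40/61.
Sum = Δt · [f(1.375) + f(2.125) + f(2.875) + f(3.625)].
Sum ≈ 2.3472.

2.3472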